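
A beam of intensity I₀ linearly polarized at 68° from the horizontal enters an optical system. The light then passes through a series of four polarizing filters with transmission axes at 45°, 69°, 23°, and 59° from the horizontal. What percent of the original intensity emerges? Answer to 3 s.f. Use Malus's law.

≈ 22.3%

By Malus's law, I₁ = I₀ cos²(45° − 68°) = I₀ cos²(23°) = 0.8473 I₀.
I₂ = I₁ cos²(69° − 45°) = 0.8473 I₀ · cos²(24°) = 0.7072 I₀.
I₃ = I₂ cos²(23° − 69°) = 0.7072 I₀ · cos²(46°) = 0.3412 I₀.
I₄ = I₃ cos²(59° − 23°) = 0.3412 I₀ · cos²(36°) = 0.2233 I₀.
That is 22.33% of the incident intensity.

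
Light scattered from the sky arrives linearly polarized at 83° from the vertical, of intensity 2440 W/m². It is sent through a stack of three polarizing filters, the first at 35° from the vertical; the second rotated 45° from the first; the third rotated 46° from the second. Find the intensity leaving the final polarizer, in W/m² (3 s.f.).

I ≈ 264 W/m²

By Malus's law, I₁ = 2440 W/m² · cos²(48°) = 1092 W/m².
I₂ = I₁ · cos²(45°) = 1092 · 0.5 = 546.2 W/m².
I₃ = I₂ · cos²(46°) = 546.2 · 0.4826 = 263.6 W/m².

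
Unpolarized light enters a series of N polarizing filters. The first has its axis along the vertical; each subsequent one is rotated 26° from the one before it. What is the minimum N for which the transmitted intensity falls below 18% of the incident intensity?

N = 6

First polarizer halves the unpolarized light: factor 1/2.
Each further stage multiplies by cos²(26°) = 0.8078.
After N polarizers: T = 0.5·0.8078^(N−1). Require T < 0.18 ⇒ N−1 > ln(0.18/0.5)/ln(0.8078) = 4.79, so N−1 ≥ 5 and N = 6.
Check: N=6 gives T = 0.172 < 0.18; N=5 gives T = 0.2129.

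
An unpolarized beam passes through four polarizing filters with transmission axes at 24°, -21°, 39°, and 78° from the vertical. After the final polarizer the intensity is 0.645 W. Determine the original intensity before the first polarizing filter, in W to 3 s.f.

I₀ ≈ 17.1 W

Unpolarized light through the first polarizer → I₁ = ½ I₀, now polarized at 24°.
I₂ = I₁ cos²(-21° − 24°) = 0.5 I₀ · cos²(45°) = 0.25 I₀.
I₃ = I₂ cos²(39° + 21°) = 0.25 I₀ · cos²(60°) = 0.0625 I₀.
I₄ = I₃ cos²(78° − 39°) = 0.0625 I₀ · cos²(39°) = 0.03775 I₀.
So 0.645 W = 0.03775 I₀, giving I₀ = 0.645/0.03775 = 17.09 W.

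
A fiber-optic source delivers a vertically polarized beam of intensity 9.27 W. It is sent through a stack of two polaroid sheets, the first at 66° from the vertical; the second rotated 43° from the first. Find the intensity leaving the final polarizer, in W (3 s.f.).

By Malus's law, I₁ = 9.27 W · cos²(66°) = 1.534 W.
I₂ = I₁ · cos²(43°) = 1.534 · 0.5349 = 0.8203 W.

I ≈ 0.820 W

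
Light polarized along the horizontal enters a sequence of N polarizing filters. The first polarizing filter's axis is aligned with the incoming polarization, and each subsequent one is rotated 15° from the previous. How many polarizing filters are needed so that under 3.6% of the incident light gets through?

First polarizer is aligned with the polarization: full transmission.
Each further stage multiplies by cos²(15°) = 0.933.
After N polarizers: T = 0.933^(N−1). Require T < 0.036 ⇒ N−1 > ln(0.036)/ln(0.933) = 47.94, so N−1 ≥ 48 and N = 49.
Check: N=49 gives T = 0.03586 < 0.036; N=48 gives T = 0.03843.

N = 49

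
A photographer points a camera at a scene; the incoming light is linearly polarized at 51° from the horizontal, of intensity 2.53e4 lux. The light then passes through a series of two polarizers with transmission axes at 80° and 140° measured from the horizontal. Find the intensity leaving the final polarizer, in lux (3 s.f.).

I₁ = 2.53e4 lux · cos²(29°) = 1.935e+04 lux.
I₂ = I₁ · cos²(60°) = 1.935e+04 · 0.25 = 4838 lux.

I ≈ 4840 lux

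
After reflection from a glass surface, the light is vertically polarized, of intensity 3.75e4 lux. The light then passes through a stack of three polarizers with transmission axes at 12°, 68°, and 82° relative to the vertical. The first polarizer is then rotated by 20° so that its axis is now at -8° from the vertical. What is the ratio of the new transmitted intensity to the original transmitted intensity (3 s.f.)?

I_new/I_old ≈ 0.192

Before rotation:
By Malus's law, I₁ = I₀ cos²(12° − 0°) = I₀ cos²(12°) = 0.9568 I₀.
I₂ = I₁ cos²(68° − 12°) = 0.9568 I₀ · cos²(56°) = 0.2992 I₀.
I₃ = I₂ cos²(82° − 68°) = 0.2992 I₀ · cos²(14°) = 0.2817 I₀.
After rotation:
I₁ = I₀ cos²(-8° − 0°) = I₀ cos²(8°) = 0.9806 I₀.
I₂ = I₁ cos²(68° + 8°) = 0.9806 I₀ · cos²(76°) = 0.05739 I₀.
I₃ = I₂ cos²(82° − 68°) = 0.05739 I₀ · cos²(14°) = 0.05403 I₀.
Ratio = 0.05403 / 0.2817 = 0.1918.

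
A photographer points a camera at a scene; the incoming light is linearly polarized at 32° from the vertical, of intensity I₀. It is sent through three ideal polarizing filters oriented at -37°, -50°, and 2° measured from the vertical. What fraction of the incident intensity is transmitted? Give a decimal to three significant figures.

I₁ = I₀ cos²(-37° − 32°) = I₀ cos²(69°) = 0.1284 I₀.
I₂ = I₁ cos²(-50° + 37°) = 0.1284 I₀ · cos²(13°) = 0.1219 I₀.
I₃ = I₂ cos²(2° + 50°) = 0.1219 I₀ · cos²(52°) = 0.04622 I₀.
Transmitted fraction = 0.04622.

≈ 0.0462 I₀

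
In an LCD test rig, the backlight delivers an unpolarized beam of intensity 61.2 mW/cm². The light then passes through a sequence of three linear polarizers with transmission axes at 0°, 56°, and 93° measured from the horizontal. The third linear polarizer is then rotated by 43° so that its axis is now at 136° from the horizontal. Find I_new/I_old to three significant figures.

Before rotation:
Unpolarized light through the first polarizer → I₁ = ½ I₀, now polarized at 0°.
I₂ = I₁ cos²(56° − 0°) = 0.5 I₀ · cos²(56°) = 0.1563 I₀.
I₃ = I₂ cos²(93° − 56°) = 0.1563 I₀ · cos²(37°) = 0.09972 I₀.
After rotation:
Unpolarized light through the first polarizer → I₁ = ½ I₀, now polarized at 0°.
I₂ = I₁ cos²(56° − 0°) = 0.5 I₀ · cos²(56°) = 0.1563 I₀.
I₃ = I₂ cos²(136° − 56°) = 0.1563 I₀ · cos²(80°) = 0.004714 I₀.
Ratio = 0.004714 / 0.09972 = 0.04728.

I_new/I_old ≈ 0.0473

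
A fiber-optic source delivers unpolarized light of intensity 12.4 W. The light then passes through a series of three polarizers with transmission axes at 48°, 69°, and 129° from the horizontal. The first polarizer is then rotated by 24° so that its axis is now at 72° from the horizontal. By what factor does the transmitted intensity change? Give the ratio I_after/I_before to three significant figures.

I_new/I_old ≈ 1.14

Before rotation:
Unpolarized light through the first polarizer → I₁ = ½ I₀, now polarized at 48°.
I₂ = I₁ cos²(69° − 48°) = 0.5 I₀ · cos²(21°) = 0.4358 I₀.
I₃ = I₂ cos²(129° − 69°) = 0.4358 I₀ · cos²(60°) = 0.1089 I₀.
After rotation:
Unpolarized light through the first polarizer → I₁ = ½ I₀, now polarized at 72°.
I₂ = I₁ cos²(69° − 72°) = 0.5 I₀ · cos²(3°) = 0.4986 I₀.
I₃ = I₂ cos²(129° − 69°) = 0.4986 I₀ · cos²(60°) = 0.1247 I₀.
Ratio = 0.1247 / 0.1089 = 1.144.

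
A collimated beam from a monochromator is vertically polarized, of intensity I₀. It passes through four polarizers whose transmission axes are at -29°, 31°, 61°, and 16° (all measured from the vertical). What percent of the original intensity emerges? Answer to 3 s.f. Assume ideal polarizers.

≈ 7.17%

By Malus's law, I₁ = I₀ cos²(-29° − 0°) = I₀ cos²(29°) = 0.765 I₀.
I₂ = I₁ cos²(31° + 29°) = 0.765 I₀ · cos²(60°) = 0.1912 I₀.
I₃ = I₂ cos²(61° − 31°) = 0.1912 I₀ · cos²(30°) = 0.1434 I₀.
I₄ = I₃ cos²(16° − 61°) = 0.1434 I₀ · cos²(45°) = 0.07171 I₀.
That is 7.171% of the incident intensity.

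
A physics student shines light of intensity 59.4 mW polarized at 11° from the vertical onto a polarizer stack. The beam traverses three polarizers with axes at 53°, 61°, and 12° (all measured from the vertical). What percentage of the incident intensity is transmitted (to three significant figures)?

I₁ = 59.4 mW · cos²(42°) = 32.8 mW.
I₂ = I₁ · cos²(8°) = 32.8 · 0.9806 = 32.17 mW.
I₃ = I₂ · cos²(49°) = 32.17 · 0.4304 = 13.85 mW.
That is 23.31% of the incident intensity.

≈ 23.3%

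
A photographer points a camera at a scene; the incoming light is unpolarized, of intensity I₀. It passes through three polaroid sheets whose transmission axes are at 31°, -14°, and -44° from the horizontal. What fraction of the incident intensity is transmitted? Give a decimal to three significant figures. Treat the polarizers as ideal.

≈ 0.188 I₀

Unpolarized light through the first polarizer → I₁ = ½ I₀, now polarized at 31°.
I₂ = I₁ cos²(-14° − 31°) = 0.5 I₀ · cos²(45°) = 0.25 I₀.
I₃ = I₂ cos²(-44° + 14°) = 0.25 I₀ · cos²(30°) = 0.1875 I₀.
Transmitted fraction = 0.1875.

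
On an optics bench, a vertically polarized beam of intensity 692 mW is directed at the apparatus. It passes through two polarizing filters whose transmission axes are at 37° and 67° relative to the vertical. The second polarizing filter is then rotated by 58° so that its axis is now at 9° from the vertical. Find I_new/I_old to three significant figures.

Before rotation:
By Malus's law, I₁ = I₀ cos²(37° − 0°) = I₀ cos²(37°) = 0.6378 I₀.
I₂ = I₁ cos²(67° − 37°) = 0.6378 I₀ · cos²(30°) = 0.4784 I₀.
After rotation:
I₁ = I₀ cos²(37° − 0°) = I₀ cos²(37°) = 0.6378 I₀.
I₂ = I₁ cos²(9° − 37°) = 0.6378 I₀ · cos²(28°) = 0.4972 I₀.
Ratio = 0.4972 / 0.4784 = 1.039.

I_new/I_old ≈ 1.04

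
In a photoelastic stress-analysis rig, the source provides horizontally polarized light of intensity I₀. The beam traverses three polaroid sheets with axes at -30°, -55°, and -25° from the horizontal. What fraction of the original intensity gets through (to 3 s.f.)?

≈ 0.462 I₀

I₁ = I₀ cos²(-30° − 0°) = I₀ cos²(30°) = 0.75 I₀.
I₂ = I₁ cos²(-55° + 30°) = 0.75 I₀ · cos²(25°) = 0.616 I₀.
I₃ = I₂ cos²(-25° + 55°) = 0.616 I₀ · cos²(30°) = 0.462 I₀.
Transmitted fraction = 0.462.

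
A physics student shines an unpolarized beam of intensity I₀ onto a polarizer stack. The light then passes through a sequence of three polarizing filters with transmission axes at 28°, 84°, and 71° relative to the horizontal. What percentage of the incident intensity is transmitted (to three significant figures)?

≈ 14.8%

Unpolarized light through the first polarizer → I₁ = ½ I₀, now polarized at 28°.
I₂ = I₁ cos²(84° − 28°) = 0.5 I₀ · cos²(56°) = 0.1563 I₀.
I₃ = I₂ cos²(71° − 84°) = 0.1563 I₀ · cos²(13°) = 0.1484 I₀.
That is 14.84% of the incident intensity.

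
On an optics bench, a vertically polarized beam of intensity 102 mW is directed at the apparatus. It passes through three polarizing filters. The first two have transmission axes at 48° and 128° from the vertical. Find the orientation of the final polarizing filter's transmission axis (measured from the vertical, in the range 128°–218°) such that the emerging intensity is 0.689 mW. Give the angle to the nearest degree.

θ ≈ 173°

I₁ = I₀ cos²(48° − 0°) = I₀ cos²(48°) = 0.4477 I₀.
I₂ = I₁ cos²(128° − 48°) = 0.4477 I₀ · cos²(80°) = 0.0135 I₀.
Target fraction: 0.689 / 102 mW = 0.006755 of I₀.
Need I₃/I₀ = 0.006755, so cos²(θ − 128°) = 0.006755 / 0.0135 = 0.5003.
θ − 128° = arccos(√0.5003) = 45.0°, giving θ ≈ 128 + 45.0 = 173.0°.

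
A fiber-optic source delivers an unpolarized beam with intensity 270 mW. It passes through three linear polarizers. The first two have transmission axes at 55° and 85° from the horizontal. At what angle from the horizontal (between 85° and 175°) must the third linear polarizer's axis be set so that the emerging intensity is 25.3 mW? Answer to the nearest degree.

θ ≈ 145°

Unpolarized light through the first polarizer → I₁ = ½ I₀, now polarized at 55°.
I₂ = I₁ cos²(85° − 55°) = 0.5 I₀ · cos²(30°) = 0.375 I₀.
Target fraction: 25.3 / 270 mW = 0.0937 of I₀.
Need I₃/I₀ = 0.0937, so cos²(θ − 85°) = 0.0937 / 0.375 = 0.2499.
θ − 85° = arccos(√0.2499) = 60.0°, giving θ ≈ 85 + 60.0 = 145.0°.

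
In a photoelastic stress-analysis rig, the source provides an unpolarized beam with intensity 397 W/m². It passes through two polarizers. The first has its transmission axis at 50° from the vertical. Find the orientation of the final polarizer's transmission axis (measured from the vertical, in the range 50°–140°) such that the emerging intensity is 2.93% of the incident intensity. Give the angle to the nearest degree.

θ ≈ 126°

Unpolarized light through the first polarizer → I₁ = ½ I₀, now polarized at 50°.
Need I₂/I₀ = 0.0293, so cos²(θ − 50°) = 0.0293 / 0.5 = 0.0586.
θ − 50° = arccos(√0.0586) = 76.0°, giving θ ≈ 50 + 76.0 = 126.0°.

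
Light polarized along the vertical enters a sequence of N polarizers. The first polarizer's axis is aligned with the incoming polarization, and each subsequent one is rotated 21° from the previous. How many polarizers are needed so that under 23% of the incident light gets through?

N = 12

First polarizer is aligned with the polarization: full transmission.
Each further stage multiplies by cos²(21°) = 0.8716.
After N polarizers: T = 0.8716^(N−1). Require T < 0.23 ⇒ N−1 > ln(0.23)/ln(0.8716) = 10.69, so N−1 ≥ 11 and N = 12.
Check: N=12 gives T = 0.2205 < 0.23; N=11 gives T = 0.253.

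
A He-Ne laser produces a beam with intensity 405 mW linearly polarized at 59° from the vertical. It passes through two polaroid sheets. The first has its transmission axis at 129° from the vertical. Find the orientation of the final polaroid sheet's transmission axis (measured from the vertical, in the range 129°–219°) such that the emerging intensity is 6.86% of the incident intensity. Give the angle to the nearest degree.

By Malus's law, I₁ = I₀ cos²(129° − 59°) = I₀ cos²(70°) = 0.117 I₀.
Need I₂/I₀ = 0.0686, so cos²(θ − 129°) = 0.0686 / 0.117 = 0.5864.
θ − 129° = arccos(√0.5864) = 40.0°, giving θ ≈ 129 + 40.0 = 169.0°.

θ ≈ 169°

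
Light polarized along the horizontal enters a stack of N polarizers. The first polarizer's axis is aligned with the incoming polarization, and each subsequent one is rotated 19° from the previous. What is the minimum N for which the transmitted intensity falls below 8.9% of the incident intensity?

N = 23

First polarizer is aligned with the polarization: full transmission.
Each further stage multiplies by cos²(19°) = 0.894.
After N polarizers: T = 0.894^(N−1). Require T < 0.089 ⇒ N−1 > ln(0.089)/ln(0.894) = 21.59, so N−1 ≥ 22 and N = 23.
Check: N=23 gives T = 0.08501 < 0.089; N=22 gives T = 0.09509.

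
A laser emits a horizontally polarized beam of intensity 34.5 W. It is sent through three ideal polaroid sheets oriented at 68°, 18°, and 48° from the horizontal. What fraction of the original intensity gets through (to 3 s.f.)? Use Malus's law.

By Malus's law, I₁ = 34.5 W · cos²(68°) = 4.841 W.
I₂ = I₁ · cos²(50°) = 4.841 · 0.4132 = 2 W.
I₃ = I₂ · cos²(30°) = 2 · 0.75 = 1.5 W.
Transmitted fraction = 0.04349.

I/I₀ ≈ 0.0435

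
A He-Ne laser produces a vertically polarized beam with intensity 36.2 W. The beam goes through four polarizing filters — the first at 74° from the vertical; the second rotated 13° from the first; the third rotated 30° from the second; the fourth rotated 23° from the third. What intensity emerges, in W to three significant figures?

By Malus's law, I₁ = 36.2 W · cos²(74°) = 2.75 W.
I₂ = I₁ · cos²(13°) = 2.75 · 0.9494 = 2.611 W.
I₃ = I₂ · cos²(30°) = 2.611 · 0.75 = 1.958 W.
I₄ = I₃ · cos²(23°) = 1.958 · 0.8473 = 1.659 W.

I ≈ 1.66 W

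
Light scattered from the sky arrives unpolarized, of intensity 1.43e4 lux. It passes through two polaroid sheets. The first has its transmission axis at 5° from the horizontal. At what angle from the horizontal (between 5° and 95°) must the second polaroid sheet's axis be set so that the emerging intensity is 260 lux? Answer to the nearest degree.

θ ≈ 84°

Unpolarized light through the first polarizer → I₁ = ½ I₀, now polarized at 5°.
Target fraction: 260 / 1.43e4 lux = 0.01818 of I₀.
Need I₂/I₀ = 0.01818, so cos²(θ − 5°) = 0.01818 / 0.5 = 0.03636.
θ − 5° = arccos(√0.03636) = 79.0°, giving θ ≈ 5 + 79.0 = 84.0°.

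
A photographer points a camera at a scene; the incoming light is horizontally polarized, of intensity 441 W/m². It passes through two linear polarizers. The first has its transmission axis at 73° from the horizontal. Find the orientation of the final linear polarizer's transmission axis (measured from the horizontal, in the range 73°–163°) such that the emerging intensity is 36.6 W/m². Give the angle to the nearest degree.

By Malus's law, I₁ = I₀ cos²(73° − 0°) = I₀ cos²(73°) = 0.08548 I₀.
Target fraction: 36.6 / 441 W/m² = 0.08299 of I₀.
Need I₂/I₀ = 0.08299, so cos²(θ − 73°) = 0.08299 / 0.08548 = 0.9709.
θ − 73° = arccos(√0.9709) = 9.8°, giving θ ≈ 73 + 9.8 = 82.8°.

θ ≈ 83°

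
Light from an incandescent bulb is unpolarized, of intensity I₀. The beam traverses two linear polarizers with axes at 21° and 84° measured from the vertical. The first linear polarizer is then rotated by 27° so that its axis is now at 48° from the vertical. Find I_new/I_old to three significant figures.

I_new/I_old ≈ 3.18

Before rotation:
Unpolarized light through the first polarizer → I₁ = ½ I₀, now polarized at 21°.
I₂ = I₁ cos²(84° − 21°) = 0.5 I₀ · cos²(63°) = 0.1031 I₀.
After rotation:
Unpolarized light through the first polarizer → I₁ = ½ I₀, now polarized at 48°.
I₂ = I₁ cos²(84° − 48°) = 0.5 I₀ · cos²(36°) = 0.3273 I₀.
Ratio = 0.3273 / 0.1031 = 3.176.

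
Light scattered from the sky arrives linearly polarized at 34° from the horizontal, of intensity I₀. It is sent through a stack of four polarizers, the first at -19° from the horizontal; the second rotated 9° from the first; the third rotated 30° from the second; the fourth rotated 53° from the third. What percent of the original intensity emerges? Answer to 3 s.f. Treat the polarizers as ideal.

≈ 9.60%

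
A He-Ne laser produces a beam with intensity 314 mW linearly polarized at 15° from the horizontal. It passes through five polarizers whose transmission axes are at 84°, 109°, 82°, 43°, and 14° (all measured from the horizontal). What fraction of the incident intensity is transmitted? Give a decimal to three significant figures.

I/I₀ ≈ 0.0387

I₁ = 314 mW · cos²(69°) = 40.33 mW.
I₂ = I₁ · cos²(25°) = 40.33 · 0.8214 = 33.12 mW.
I₃ = I₂ · cos²(27°) = 33.12 · 0.7939 = 26.3 mW.
I₄ = I₃ · cos²(39°) = 26.3 · 0.604 = 15.88 mW.
I₅ = I₄ · cos²(29°) = 15.88 · 0.765 = 12.15 mW.
Transmitted fraction = 0.03869.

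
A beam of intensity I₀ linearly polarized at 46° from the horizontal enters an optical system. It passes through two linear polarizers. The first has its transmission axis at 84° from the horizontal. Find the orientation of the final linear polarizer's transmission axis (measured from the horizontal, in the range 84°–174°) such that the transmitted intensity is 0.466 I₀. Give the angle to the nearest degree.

I₁ = I₀ cos²(84° − 46°) = I₀ cos²(38°) = 0.621 I₀.
Need I₂/I₀ = 0.466, so cos²(θ − 84°) = 0.466 / 0.621 = 0.7504.
θ − 84° = arccos(√0.7504) = 30.0°, giving θ ≈ 84 + 30.0 = 114.0°.

θ ≈ 114°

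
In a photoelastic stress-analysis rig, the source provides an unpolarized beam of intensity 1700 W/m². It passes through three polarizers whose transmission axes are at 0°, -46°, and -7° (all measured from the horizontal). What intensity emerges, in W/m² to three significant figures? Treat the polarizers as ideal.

Unpolarized light through the first polarizer → I₁ = 1700 W/m²/2 = 850 W/m², polarized at 0°.
I₂ = I₁ · cos²(46°) = 850 · 0.4826 = 410.2 W/m².
I₃ = I₂ · cos²(39°) = 410.2 · 0.604 = 247.7 W/m².

I ≈ 248 W/m²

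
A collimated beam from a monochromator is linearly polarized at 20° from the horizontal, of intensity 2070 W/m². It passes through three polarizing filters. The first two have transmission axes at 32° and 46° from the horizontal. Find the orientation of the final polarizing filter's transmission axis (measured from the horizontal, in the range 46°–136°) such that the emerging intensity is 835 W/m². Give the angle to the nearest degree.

I₁ = I₀ cos²(32° − 20°) = I₀ cos²(12°) = 0.9568 I₀.
I₂ = I₁ cos²(46° − 32°) = 0.9568 I₀ · cos²(14°) = 0.9008 I₀.
Target fraction: 835 / 2070 W/m² = 0.4034 of I₀.
Need I₃/I₀ = 0.4034, so cos²(θ − 46°) = 0.4034 / 0.9008 = 0.4478.
θ − 46° = arccos(√0.4478) = 48.0°, giving θ ≈ 46 + 48.0 = 94.0°.

θ ≈ 94°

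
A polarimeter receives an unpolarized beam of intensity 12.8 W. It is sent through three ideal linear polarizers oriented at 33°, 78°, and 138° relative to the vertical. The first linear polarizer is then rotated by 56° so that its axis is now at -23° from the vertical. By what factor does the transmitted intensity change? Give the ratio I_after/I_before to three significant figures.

I_new/I_old ≈ 0.0728

Before rotation:
Unpolarized light through the first polarizer → I₁ = ½ I₀, now polarized at 33°.
I₂ = I₁ cos²(78° − 33°) = 0.5 I₀ · cos²(45°) = 0.25 I₀.
I₃ = I₂ cos²(138° − 78°) = 0.25 I₀ · cos²(60°) = 0.0625 I₀.
After rotation:
Unpolarized light through the first polarizer → I₁ = ½ I₀, now polarized at -23°.
Angle between axes 1 and 2: 79°. I₂ = 0.5 I₀ · cos²(79°) = 0.0182 I₀.
I₃ = I₂ cos²(138° − 78°) = 0.0182 I₀ · cos²(60°) = 0.004551 I₀.
Ratio = 0.004551 / 0.0625 = 0.07282.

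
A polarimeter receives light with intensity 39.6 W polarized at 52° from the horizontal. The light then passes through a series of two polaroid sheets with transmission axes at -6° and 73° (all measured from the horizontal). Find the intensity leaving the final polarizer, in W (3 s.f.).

I₁ = 39.6 W · cos²(58°) = 11.12 W.
I₂ = I₁ · cos²(79°) = 11.12 · 0.03641 = 0.4049 W.

I ≈ 0.405 W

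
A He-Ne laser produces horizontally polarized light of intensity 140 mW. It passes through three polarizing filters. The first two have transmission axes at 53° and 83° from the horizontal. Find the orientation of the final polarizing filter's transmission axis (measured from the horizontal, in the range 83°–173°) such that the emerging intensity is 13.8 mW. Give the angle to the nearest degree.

θ ≈ 136°

I₁ = I₀ cos²(53° − 0°) = I₀ cos²(53°) = 0.3622 I₀.
I₂ = I₁ cos²(83° − 53°) = 0.3622 I₀ · cos²(30°) = 0.2716 I₀.
Target fraction: 13.8 / 140 mW = 0.09857 of I₀.
Need I₃/I₀ = 0.09857, so cos²(θ − 83°) = 0.09857 / 0.2716 = 0.3629.
θ − 83° = arccos(√0.3629) = 53.0°, giving θ ≈ 83 + 53.0 = 136.0°.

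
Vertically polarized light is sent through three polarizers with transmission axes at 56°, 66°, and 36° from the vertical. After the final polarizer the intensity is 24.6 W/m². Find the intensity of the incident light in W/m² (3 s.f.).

I₀ ≈ 108 W/m²

By Malus's law, I₁ = I₀ cos²(56° − 0°) = I₀ cos²(56°) = 0.3127 I₀.
I₂ = I₁ cos²(66° − 56°) = 0.3127 I₀ · cos²(10°) = 0.3033 I₀.
I₃ = I₂ cos²(36° − 66°) = 0.3033 I₀ · cos²(30°) = 0.2275 I₀.
So 24.6 W/m² = 0.2275 I₀, giving I₀ = 24.6/0.2275 = 108.2 W/m².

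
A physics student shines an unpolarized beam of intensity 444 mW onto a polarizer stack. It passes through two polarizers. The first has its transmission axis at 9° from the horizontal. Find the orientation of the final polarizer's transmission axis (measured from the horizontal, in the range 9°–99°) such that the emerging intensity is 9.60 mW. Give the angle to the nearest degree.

θ ≈ 87°

Unpolarized light through the first polarizer → I₁ = ½ I₀, now polarized at 9°.
Target fraction: 9.60 / 444 mW = 0.02162 of I₀.
Need I₂/I₀ = 0.02162, so cos²(θ − 9°) = 0.02162 / 0.5 = 0.04324.
θ − 9° = arccos(√0.04324) = 78.0°, giving θ ≈ 9 + 78.0 = 87.0°.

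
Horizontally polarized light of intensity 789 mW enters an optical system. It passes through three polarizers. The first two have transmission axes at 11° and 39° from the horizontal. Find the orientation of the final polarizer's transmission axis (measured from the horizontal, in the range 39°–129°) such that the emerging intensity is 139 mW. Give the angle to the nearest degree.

θ ≈ 100°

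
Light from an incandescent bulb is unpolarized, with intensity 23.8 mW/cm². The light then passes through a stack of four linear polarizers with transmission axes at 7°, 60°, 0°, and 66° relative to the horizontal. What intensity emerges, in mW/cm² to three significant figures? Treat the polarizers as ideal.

Unpolarized light through the first polarizer → I₁ = 23.8 mW/cm²/2 = 11.9 mW/cm², polarized at 7°.
I₂ = I₁ · cos²(53°) = 11.9 · 0.3622 = 4.31 mW/cm².
I₃ = I₂ · cos²(60°) = 4.31 · 0.25 = 1.077 mW/cm².
I₄ = I₃ · cos²(66°) = 1.077 · 0.1654 = 0.1783 mW/cm².

I ≈ 0.178 mW/cm²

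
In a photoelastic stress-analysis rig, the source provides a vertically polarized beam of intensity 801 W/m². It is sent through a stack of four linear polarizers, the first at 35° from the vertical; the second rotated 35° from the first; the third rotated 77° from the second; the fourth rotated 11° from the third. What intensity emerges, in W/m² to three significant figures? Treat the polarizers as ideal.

I ≈ 17.6 W/m²

I₁ = 801 W/m² · cos²(35°) = 537.5 W/m².
I₂ = I₁ · cos²(35°) = 537.5 · 0.671 = 360.7 W/m².
I₃ = I₂ · cos²(77°) = 360.7 · 0.0506 = 18.25 W/m².
I₄ = I₃ · cos²(11°) = 18.25 · 0.9636 = 17.59 W/m².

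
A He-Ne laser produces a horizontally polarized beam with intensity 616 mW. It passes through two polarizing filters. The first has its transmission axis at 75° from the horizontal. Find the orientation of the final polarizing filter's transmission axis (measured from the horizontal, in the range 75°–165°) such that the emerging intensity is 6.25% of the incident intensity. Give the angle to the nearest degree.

θ ≈ 90°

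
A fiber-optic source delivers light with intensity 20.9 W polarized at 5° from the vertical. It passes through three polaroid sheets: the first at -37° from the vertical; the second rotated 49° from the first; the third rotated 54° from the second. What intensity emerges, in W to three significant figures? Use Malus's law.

I ≈ 1.72 W

By Malus's law, I₁ = 20.9 W · cos²(42°) = 11.54 W.
I₂ = I₁ · cos²(49°) = 11.54 · 0.4304 = 4.968 W.
I₃ = I₂ · cos²(54°) = 4.968 · 0.3455 = 1.716 W.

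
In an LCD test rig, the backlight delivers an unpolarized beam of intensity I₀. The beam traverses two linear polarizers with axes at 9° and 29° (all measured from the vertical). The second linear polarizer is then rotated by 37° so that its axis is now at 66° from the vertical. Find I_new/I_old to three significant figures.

I_new/I_old ≈ 0.336

Before rotation:
Unpolarized light through the first polarizer → I₁ = ½ I₀, now polarized at 9°.
I₂ = I₁ cos²(29° − 9°) = 0.5 I₀ · cos²(20°) = 0.4415 I₀.
After rotation:
Unpolarized light through the first polarizer → I₁ = ½ I₀, now polarized at 9°.
I₂ = I₁ cos²(66° − 9°) = 0.5 I₀ · cos²(57°) = 0.1483 I₀.
Ratio = 0.1483 / 0.4415 = 0.3359.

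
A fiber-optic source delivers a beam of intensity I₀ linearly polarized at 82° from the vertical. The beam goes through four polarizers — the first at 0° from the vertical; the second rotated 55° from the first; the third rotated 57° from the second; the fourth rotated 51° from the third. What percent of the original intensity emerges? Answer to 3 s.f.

I₁ = I₀ cos²(0° − 82°) = I₀ cos²(82°) = 0.01937 I₀.
I₂ = I₁ cos²(55°) = 0.01937 · 0.329 I₀ = 0.006372 I₀.
I₃ = I₂ cos²(57°) = 0.006372 · 0.2966 I₀ = 0.00189 I₀.
I₄ = I₃ cos²(51°) = 0.00189 · 0.396 I₀ = 0.0007486 I₀.
That is 0.07486% of the incident intensity.

≈ 0.0749%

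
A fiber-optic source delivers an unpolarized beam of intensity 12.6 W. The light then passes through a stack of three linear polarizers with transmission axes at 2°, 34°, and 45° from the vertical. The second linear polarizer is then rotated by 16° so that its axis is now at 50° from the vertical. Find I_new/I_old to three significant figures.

I_new/I_old ≈ 0.641

Before rotation:
Unpolarized light through the first polarizer → I₁ = ½ I₀, now polarized at 2°.
I₂ = I₁ cos²(34° − 2°) = 0.5 I₀ · cos²(32°) = 0.3596 I₀.
I₃ = I₂ cos²(45° − 34°) = 0.3596 I₀ · cos²(11°) = 0.3465 I₀.
After rotation:
Unpolarized light through the first polarizer → I₁ = ½ I₀, now polarized at 2°.
I₂ = I₁ cos²(50° − 2°) = 0.5 I₀ · cos²(48°) = 0.2239 I₀.
I₃ = I₂ cos²(45° − 50°) = 0.2239 I₀ · cos²(5°) = 0.2222 I₀.
Ratio = 0.2222 / 0.3465 = 0.6412.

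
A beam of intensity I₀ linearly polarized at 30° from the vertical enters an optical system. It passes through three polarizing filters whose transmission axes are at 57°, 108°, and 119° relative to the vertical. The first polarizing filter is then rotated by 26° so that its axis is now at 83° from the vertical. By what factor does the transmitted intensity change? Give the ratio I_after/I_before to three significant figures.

I_new/I_old ≈ 0.946

Before rotation:
I₁ = I₀ cos²(57° − 30°) = I₀ cos²(27°) = 0.7939 I₀.
I₂ = I₁ cos²(108° − 57°) = 0.7939 I₀ · cos²(51°) = 0.3144 I₀.
I₃ = I₂ cos²(119° − 108°) = 0.3144 I₀ · cos²(11°) = 0.303 I₀.
After rotation:
I₁ = I₀ cos²(83° − 30°) = I₀ cos²(53°) = 0.3622 I₀.
I₂ = I₁ cos²(108° − 83°) = 0.3622 I₀ · cos²(25°) = 0.2975 I₀.
I₃ = I₂ cos²(119° − 108°) = 0.2975 I₀ · cos²(11°) = 0.2867 I₀.
Ratio = 0.2867 / 0.303 = 0.9462.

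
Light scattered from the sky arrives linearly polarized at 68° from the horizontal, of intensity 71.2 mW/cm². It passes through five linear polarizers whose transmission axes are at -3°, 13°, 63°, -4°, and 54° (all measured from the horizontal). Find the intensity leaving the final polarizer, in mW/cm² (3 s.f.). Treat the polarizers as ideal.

By Malus's law, I₁ = 71.2 mW/cm² · cos²(71°) = 7.547 mW/cm².
I₂ = I₁ · cos²(16°) = 7.547 · 0.924 = 6.973 mW/cm².
I₃ = I₂ · cos²(50°) = 6.973 · 0.4132 = 2.881 mW/cm².
I₄ = I₃ · cos²(67°) = 2.881 · 0.1527 = 0.4399 mW/cm².
I₅ = I₄ · cos²(58°) = 0.4399 · 0.2808 = 0.1235 mW/cm².

I ≈ 0.124 mW/cm²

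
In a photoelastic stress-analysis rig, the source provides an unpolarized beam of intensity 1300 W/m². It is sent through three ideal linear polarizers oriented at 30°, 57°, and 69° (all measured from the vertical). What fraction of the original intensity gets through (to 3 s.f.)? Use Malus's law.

Unpolarized light through the first polarizer → I₁ = 1300 W/m²/2 = 650 W/m², polarized at 30°.
I₂ = I₁ · cos²(27°) = 650 · 0.7939 = 516 W/m².
I₃ = I₂ · cos²(12°) = 516 · 0.9568 = 493.7 W/m².
Transmitted fraction = 0.3798.

I/I₀ ≈ 0.380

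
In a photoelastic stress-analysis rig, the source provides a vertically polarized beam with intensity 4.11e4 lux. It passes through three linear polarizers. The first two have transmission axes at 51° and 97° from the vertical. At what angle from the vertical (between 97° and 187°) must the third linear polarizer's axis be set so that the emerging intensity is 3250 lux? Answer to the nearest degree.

θ ≈ 147°

I₁ = I₀ cos²(51° − 0°) = I₀ cos²(51°) = 0.396 I₀.
I₂ = I₁ cos²(97° − 51°) = 0.396 I₀ · cos²(46°) = 0.1911 I₀.
Target fraction: 3250 / 4.11e4 lux = 0.07908 of I₀.
Need I₃/I₀ = 0.07908, so cos²(θ − 97°) = 0.07908 / 0.1911 = 0.4138.
θ − 97° = arccos(√0.4138) = 50.0°, giving θ ≈ 97 + 50.0 = 147.0°.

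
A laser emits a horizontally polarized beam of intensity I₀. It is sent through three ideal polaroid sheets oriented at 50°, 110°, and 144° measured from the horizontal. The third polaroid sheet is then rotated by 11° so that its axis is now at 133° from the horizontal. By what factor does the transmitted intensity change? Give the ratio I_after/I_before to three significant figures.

Before rotation:
By Malus's law, I₁ = I₀ cos²(50° − 0°) = I₀ cos²(50°) = 0.4132 I₀.
I₂ = I₁ cos²(110° − 50°) = 0.4132 I₀ · cos²(60°) = 0.1033 I₀.
I₃ = I₂ cos²(144° − 110°) = 0.1033 I₀ · cos²(34°) = 0.07099 I₀.
After rotation:
I₁ = I₀ cos²(50° − 0°) = I₀ cos²(50°) = 0.4132 I₀.
I₂ = I₁ cos²(110° − 50°) = 0.4132 I₀ · cos²(60°) = 0.1033 I₀.
I₃ = I₂ cos²(133° − 110°) = 0.1033 I₀ · cos²(23°) = 0.08752 I₀.
Ratio = 0.08752 / 0.07099 = 1.233.

I_new/I_old ≈ 1.23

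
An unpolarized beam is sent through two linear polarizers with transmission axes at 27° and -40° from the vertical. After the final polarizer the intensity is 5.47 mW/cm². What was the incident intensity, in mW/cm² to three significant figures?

Unpolarized light through the first polarizer → I₁ = ½ I₀, now polarized at 27°.
I₂ = I₁ cos²(-40° − 27°) = 0.5 I₀ · cos²(67°) = 0.07634 I₀.
So 5.47 mW/cm² = 0.07634 I₀, giving I₀ = 5.47/0.07634 = 71.66 mW/cm².

I₀ ≈ 71.7 mW/cm²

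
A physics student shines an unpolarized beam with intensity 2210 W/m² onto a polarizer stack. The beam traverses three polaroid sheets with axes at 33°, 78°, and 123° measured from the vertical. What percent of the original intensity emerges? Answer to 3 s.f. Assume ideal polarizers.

≈ 12.5%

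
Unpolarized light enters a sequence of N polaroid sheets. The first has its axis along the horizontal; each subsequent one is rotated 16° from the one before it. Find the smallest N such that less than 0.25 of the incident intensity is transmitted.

First polarizer halves the unpolarized light: factor 1/2.
Each further stage multiplies by cos²(16°) = 0.924.
After N polarizers: T = 0.5·0.924^(N−1). Require T < 0.25 ⇒ N−1 > ln(0.25/0.5)/ln(0.924) = 8.77, so N−1 ≥ 9 and N = 10.
Check: N=10 gives T = 0.2455 < 0.25; N=9 gives T = 0.2657.

N = 10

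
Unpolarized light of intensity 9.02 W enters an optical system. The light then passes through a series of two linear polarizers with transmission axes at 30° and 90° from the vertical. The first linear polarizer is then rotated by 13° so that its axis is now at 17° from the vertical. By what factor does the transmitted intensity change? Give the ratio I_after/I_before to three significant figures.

I_new/I_old ≈ 0.342

Before rotation:
Unpolarized light through the first polarizer → I₁ = ½ I₀, now polarized at 30°.
I₂ = I₁ cos²(90° − 30°) = 0.5 I₀ · cos²(60°) = 0.125 I₀.
After rotation:
Unpolarized light through the first polarizer → I₁ = ½ I₀, now polarized at 17°.
I₂ = I₁ cos²(90° − 17°) = 0.5 I₀ · cos²(73°) = 0.04274 I₀.
Ratio = 0.04274 / 0.125 = 0.3419.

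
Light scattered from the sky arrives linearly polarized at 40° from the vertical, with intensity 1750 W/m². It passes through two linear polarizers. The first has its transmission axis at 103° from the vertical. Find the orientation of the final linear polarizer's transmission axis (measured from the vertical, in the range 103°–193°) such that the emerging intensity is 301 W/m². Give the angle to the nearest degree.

I₁ = I₀ cos²(103° − 40°) = I₀ cos²(63°) = 0.2061 I₀.
Target fraction: 301 / 1750 W/m² = 0.172 of I₀.
Need I₂/I₀ = 0.172, so cos²(θ − 103°) = 0.172 / 0.2061 = 0.8345.
θ − 103° = arccos(√0.8345) = 24.0°, giving θ ≈ 103 + 24.0 = 127.0°.

θ ≈ 127°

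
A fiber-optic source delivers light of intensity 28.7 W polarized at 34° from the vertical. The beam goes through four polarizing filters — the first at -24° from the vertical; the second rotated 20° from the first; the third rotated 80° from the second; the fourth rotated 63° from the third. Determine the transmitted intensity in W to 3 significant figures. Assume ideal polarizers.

I₁ = 28.7 W · cos²(58°) = 8.059 W.
I₂ = I₁ · cos²(20°) = 8.059 · 0.883 = 7.117 W.
I₃ = I₂ · cos²(80°) = 7.117 · 0.03015 = 0.2146 W.
I₄ = I₃ · cos²(63°) = 0.2146 · 0.2061 = 0.04423 W.

I ≈ 0.0442 W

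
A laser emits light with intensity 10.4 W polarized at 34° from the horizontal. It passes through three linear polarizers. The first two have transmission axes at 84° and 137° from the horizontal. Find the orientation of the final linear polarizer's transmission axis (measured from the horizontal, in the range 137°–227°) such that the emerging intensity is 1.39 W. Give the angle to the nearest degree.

I₁ = I₀ cos²(84° − 34°) = I₀ cos²(50°) = 0.4132 I₀.
I₂ = I₁ cos²(137° − 84°) = 0.4132 I₀ · cos²(53°) = 0.1496 I₀.
Target fraction: 1.39 / 10.4 W = 0.1337 of I₀.
Need I₃/I₀ = 0.1337, so cos²(θ − 137°) = 0.1337 / 0.1496 = 0.8931.
θ − 137° = arccos(√0.8931) = 19.1°, giving θ ≈ 137 + 19.1 = 156.1°.

θ ≈ 156°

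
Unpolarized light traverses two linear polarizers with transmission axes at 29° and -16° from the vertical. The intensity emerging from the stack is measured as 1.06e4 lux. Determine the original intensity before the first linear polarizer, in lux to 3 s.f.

I₀ ≈ 4.24e4 lux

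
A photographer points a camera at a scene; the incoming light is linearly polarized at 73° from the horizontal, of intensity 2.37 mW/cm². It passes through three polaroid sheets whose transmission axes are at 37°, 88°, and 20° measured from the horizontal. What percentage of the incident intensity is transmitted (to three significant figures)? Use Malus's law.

By Malus's law, I₁ = 2.37 mW/cm² · cos²(36°) = 1.551 mW/cm².
I₂ = I₁ · cos²(51°) = 1.551 · 0.396 = 0.6143 mW/cm².
I₃ = I₂ · cos²(68°) = 0.6143 · 0.1403 = 0.08621 mW/cm².
That is 3.638% of the incident intensity.

≈ 3.64%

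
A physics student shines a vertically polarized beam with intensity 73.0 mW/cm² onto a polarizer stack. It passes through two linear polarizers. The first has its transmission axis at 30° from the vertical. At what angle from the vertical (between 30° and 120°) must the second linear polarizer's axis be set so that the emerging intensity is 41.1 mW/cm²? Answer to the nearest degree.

θ ≈ 60°

I₁ = I₀ cos²(30° − 0°) = I₀ cos²(30°) = 0.75 I₀.
Target fraction: 41.1 / 73.0 mW/cm² = 0.563 of I₀.
Need I₂/I₀ = 0.563, so cos²(θ − 30°) = 0.563 / 0.75 = 0.7507.
θ − 30° = arccos(√0.7507) = 30.0°, giving θ ≈ 30 + 30.0 = 60.0°.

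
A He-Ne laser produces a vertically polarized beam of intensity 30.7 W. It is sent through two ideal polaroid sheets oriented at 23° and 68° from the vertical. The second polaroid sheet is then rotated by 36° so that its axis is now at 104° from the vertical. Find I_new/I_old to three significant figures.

I_new/I_old ≈ 0.0489

Before rotation:
I₁ = I₀ cos²(23° − 0°) = I₀ cos²(23°) = 0.8473 I₀.
I₂ = I₁ cos²(68° − 23°) = 0.8473 I₀ · cos²(45°) = 0.4237 I₀.
After rotation:
I₁ = I₀ cos²(23° − 0°) = I₀ cos²(23°) = 0.8473 I₀.
I₂ = I₁ cos²(104° − 23°) = 0.8473 I₀ · cos²(81°) = 0.02074 I₀.
Ratio = 0.02074 / 0.4237 = 0.04894.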